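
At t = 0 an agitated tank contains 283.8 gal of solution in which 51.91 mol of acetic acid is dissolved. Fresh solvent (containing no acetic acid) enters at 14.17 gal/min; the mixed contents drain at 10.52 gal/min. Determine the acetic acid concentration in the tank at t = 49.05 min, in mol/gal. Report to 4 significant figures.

0.02739 mol/gal

Total volume: dV/dt = Q_in − Q_out = 3.65000 gal/min, so V(t) = 283.8 + 3.65000 t and V(49.05) = 462.832 gal.
Solute balance: dm/dt = 0 − Q_out C = −Q_out m/V(t).
dm/m = −Q_out dt/(V₀ + 3.65000 t); integrating gives ln(m/m₀) = −(Q_out/(Q_in−Q_out)) ln(V/V₀).
m = m₀ (V₀/V)^(Q_out/(Q_in−Q_out)) = 51.91 × (283.8/462.832)^(2.88219) = 12.6777 mol.
C = m/V = 12.6777/462.832 = 0.0273916 mol/gal.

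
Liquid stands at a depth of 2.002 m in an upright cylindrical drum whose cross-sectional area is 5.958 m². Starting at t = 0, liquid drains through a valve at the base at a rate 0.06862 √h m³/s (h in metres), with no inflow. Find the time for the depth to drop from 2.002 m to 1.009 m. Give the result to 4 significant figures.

A dh/dt = −Q_out = −0.06862 √h.
Separate and integrate: 2(√h − √h₀) = −(0.06862/A) t.
t = 2A(√h₀ − √h)/0.06862 = 2·5.958·(√2.002 − √1.009)/0.06862
  = 11.9160 × (1.41492 − 1.00449) / 0.06862 = 71.2721 s.

71.27 s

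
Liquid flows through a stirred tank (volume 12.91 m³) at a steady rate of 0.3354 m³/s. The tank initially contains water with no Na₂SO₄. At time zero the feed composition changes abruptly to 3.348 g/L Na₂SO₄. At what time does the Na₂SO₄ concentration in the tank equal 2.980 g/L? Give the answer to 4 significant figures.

84.99 s

Mass balance on the solute (V constant): V dC/dt = Q(C_in − C), so τ = V/Q = 38.4914 s.
C(t) = C_in + (C₀ − C_in) e^(−t/τ). Set C = 2.980 and solve for t:
e^(−t/τ) = (C − C_in)/(C₀ − C_in) = (2.980 − 3.348)/(0 − 3.348) = 0.109916
t = −τ ln(…) = 38.4914 × 2.20804 = 84.9903 s.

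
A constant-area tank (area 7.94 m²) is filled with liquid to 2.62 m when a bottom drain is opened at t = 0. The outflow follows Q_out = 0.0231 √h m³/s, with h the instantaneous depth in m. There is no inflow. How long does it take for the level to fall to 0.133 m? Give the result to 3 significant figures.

862 s

A dh/dt = −Q_out = −0.0231 √h.
This is separable: 2 d(√h)/dt = −0.0231/A, so √h = √h₀ − (0.0231/(2A)) t.
t = 2A(√h₀ − √h)/0.0231 = 2·7.94·(√2.62 − √0.133)/0.0231
  = 15.880 × (1.6186 − 0.36469) / 0.0231 = 862.02 s.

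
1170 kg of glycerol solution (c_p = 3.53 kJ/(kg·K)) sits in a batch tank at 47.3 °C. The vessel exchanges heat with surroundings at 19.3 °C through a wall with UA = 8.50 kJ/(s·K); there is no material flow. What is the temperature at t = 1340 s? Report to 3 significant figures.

Lumped-capacitance energy balance: M c_p dT/dt = UA(T_amb − T).
dT/dt = (T_ss − T)/τ with T_ss = T_amb = 19.300 °C, τ = M c_p/UA = 1170·3.53/8.50 = 485.89 s.
Integrating: T(t) = T_ss + (T₀ − T_ss) e^(−t/τ).
T(1340) = 19.300 + (28.000)·0.063431 = 21.076 °C.

21.1 °C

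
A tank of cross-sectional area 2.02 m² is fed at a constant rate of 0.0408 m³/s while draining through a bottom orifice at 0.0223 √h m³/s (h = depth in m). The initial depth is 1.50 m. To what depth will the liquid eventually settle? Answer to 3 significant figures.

Mass balance (ρ constant): A dh/dt = Q_in − 0.0223 √h. At steady state dh/dt = 0:
Q_in = 0.0223 √h_ss ⇒ √h_ss = 0.0408/0.0223 = 1.8296.
h_ss = 1.8296² = 3.3474 m. (Since h₀ = 1.50 m < h_ss, the level will rise toward this value.)

3.35 m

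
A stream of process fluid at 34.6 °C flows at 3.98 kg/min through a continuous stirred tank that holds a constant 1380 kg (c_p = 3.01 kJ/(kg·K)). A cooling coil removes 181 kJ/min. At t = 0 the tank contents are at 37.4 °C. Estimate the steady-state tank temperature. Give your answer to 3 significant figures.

M c_p dT/dt = ṁ c_p (T_in − T) − Q̇.
At steady state dT/dt = 0 ⇒ T_ss = T_in − Q̇/(ṁ c_p) = 34.6 − 181/(3.98·3.01) = 19.491 °C.

19.5 °C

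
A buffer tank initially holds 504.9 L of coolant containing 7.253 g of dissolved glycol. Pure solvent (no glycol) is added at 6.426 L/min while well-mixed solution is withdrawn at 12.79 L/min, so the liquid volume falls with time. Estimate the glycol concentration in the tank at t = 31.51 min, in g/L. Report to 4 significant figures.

Total volume: dV/dt = Q_in − Q_out = -6.36400 L/min, so V(t) = 504.9 − 6.36400 t and V(31.51) = 304.370 L.
No glycol enters, so dm/dt = −Q_out · (m/V).
Separate: dm/m = −Q_out dt/V(t) ⇒ ln(m/m₀) = −(Q_out/(Q_in−Q_out)) ln(V/V₀).
m = m₀ (V₀/V)^(Q_out/(Q_in−Q_out)) = 7.253 × (504.9/304.370)^(-2.00974) = 2.62283 g.
C = m/V = 2.62283/304.370 = 0.00861723 g/L.

0.008617 g/L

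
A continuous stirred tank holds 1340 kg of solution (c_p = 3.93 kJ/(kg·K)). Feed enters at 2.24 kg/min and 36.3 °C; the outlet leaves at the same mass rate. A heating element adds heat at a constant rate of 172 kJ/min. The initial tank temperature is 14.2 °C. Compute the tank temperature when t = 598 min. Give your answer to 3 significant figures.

M c_p dT/dt = ṁ c_p (T_in − T) + Q̇.
Rearrange: dT/dt = (T_ss − T)/τ with τ = M/ṁ = 598.21 min and T_ss = T_in + Q̇/(ṁ c_p) = 55.838 °C.
This is linear first-order; T(t) = T_ss + (T₀ − T_ss) e^(−t/τ).
T(598) = 55.838 + (-41.638)·e^(−598/598.21) = 55.838 + (-41.638)·0.36801 = 40.515 °C.

40.5 °C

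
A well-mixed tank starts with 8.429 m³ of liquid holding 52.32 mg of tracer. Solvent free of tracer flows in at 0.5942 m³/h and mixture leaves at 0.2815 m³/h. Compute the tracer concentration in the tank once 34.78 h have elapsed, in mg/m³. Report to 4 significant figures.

Let m(t) be the amount of tracer. Volume: V(t) = V₀ + (Q_in − Q_out) t = 8.429 + 0.312700 t; V(34.78) = 19.3047 m³.
Solute balance: dm/dt = 0 − Q_out C = −Q_out m/V(t).
Separate: dm/m = −Q_out dt/V(t) ⇒ ln(m/m₀) = −(Q_out/(Q_in−Q_out)) ln(V/V₀).
m = m₀ (V₀/V)^(Q_out/(Q_in−Q_out)) = 52.32 × (8.429/19.3047)^(0.900224) = 24.8135 mg.
C = m/V = 24.8135/19.3047 = 1.28536 mg/m³.

1.285 mg/m³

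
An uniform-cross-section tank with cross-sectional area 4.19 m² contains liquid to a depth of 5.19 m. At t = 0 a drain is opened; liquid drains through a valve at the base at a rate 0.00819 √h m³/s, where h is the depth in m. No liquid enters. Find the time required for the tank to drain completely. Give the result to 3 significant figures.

2330 s

Accumulation of liquid (constant cross-section A): A dh/dt = −0.00819 √h.
Separate and integrate: 2(√h − √h₀) = −(0.00819/A) t.
Set h = 0: 2√h₀ = (0.00819/A) t_empty ⇒ t_empty = 2A√h₀/0.00819.
t_empty = 2·4.19·√5.19/0.00819 = 8.3800·2.2782/0.00819 = 2331.0 s.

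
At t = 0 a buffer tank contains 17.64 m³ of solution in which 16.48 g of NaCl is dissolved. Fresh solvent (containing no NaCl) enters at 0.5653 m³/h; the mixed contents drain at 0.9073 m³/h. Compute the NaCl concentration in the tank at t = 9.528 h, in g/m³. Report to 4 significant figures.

Total volume: dV/dt = Q_in − Q_out = -0.342000 m³/h, so V(t) = 17.64 − 0.342000 t and V(9.528) = 14.3814 m³.
Species balance (pure solvent in): dm/dt = −Q_out · m/V(t).
dm/m = −Q_out dt/(V₀ − 0.342000 t); integrating gives ln(m/m₀) = −(Q_out/(Q_in−Q_out)) ln(V/V₀).
m = m₀ (V₀/V)^(Q_out/(Q_in−Q_out)) = 16.48 × (17.64/14.3814)^(-2.65292) = 9.58631 g.
C = m/V = 9.58631/14.3814 = 0.666576 g/m³.

0.6666 g/m³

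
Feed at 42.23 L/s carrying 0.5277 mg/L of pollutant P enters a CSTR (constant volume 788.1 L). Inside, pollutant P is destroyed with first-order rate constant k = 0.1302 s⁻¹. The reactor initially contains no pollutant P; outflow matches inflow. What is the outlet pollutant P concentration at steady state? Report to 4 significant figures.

0.1539 mg/L

Species balance: V dC/dt = Q C_in − Q C − k V C.
At steady state: 0 = Q C_in − (Q + kV) C_ss, so C_ss = Q C_in/(Q + kV).
C_ss = 42.23·0.5277/(42.23 + 0.1302·788.1) = 22.2848/144.841 = 0.153857 mg/L.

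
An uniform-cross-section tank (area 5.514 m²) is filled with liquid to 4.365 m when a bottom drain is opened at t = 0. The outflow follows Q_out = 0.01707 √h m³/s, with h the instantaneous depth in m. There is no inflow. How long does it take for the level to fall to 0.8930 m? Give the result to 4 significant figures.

739.3 s

A dh/dt = −Q_out = −0.01707 √h.
Separate and integrate: 2(√h − √h₀) = −(0.01707/A) t.
t = 2A(√h₀ − √h)/0.01707 = 2·5.514·(√4.365 − √0.8930)/0.01707
  = 11.0280 × (2.08926 − 0.944987) / 0.01707 = 739.252 s.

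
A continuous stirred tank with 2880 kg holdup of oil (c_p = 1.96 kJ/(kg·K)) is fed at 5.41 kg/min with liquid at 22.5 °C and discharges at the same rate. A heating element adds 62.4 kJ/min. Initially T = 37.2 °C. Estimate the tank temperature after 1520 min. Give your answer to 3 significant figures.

28.9 °C

Energy balance: M c_p dT/dt = ṁ c_p (T_in − T) + 62.4.
τ = M/ṁ = 532.35 min; T_ss = T_in + Q̇/(ṁ c_p) = 22.5 + 62.4/(5.41·1.96) = 28.385 °C.
Solution: T(t) = T_ss + (T₀ − T_ss) e^(−t/τ).
T(1520) = 28.385 + (8.8152)·e^(−1520/532.35) = 28.385 + (8.8152)·0.057540 = 28.892 °C.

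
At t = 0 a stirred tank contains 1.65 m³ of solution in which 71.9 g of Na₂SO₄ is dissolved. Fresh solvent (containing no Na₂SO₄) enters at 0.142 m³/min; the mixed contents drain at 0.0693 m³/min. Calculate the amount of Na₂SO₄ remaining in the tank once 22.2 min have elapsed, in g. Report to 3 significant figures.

37.5 g

Let m(t) be the amount of Na₂SO₄. Volume: V(t) = V₀ + (Q_in − Q_out) t = 1.65 + 0.072700 t; V(22.2) = 3.2639 m³.
Species balance (pure solvent in): dm/dt = −Q_out · m/V(t).
dm/m = −Q_out dt/(V₀ + 0.072700 t); integrating gives ln(m/m₀) = −(Q_out/(Q_in−Q_out)) ln(V/V₀).
m = m₀ (V₀/V)^(Q_out/(Q_in−Q_out)) = 71.9 × (1.65/3.2639)^(0.95323) = 37.525 g.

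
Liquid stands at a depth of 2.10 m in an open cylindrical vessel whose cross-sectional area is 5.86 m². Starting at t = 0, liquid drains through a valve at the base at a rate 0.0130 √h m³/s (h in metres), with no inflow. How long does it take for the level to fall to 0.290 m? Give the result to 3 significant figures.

821 s

Volume balance on the tank: A dh/dt = −0.0130 √h.
∫ h^(−1/2) dh = −(0.0130/A) ∫ dt, giving 2√h = 2√h₀ − (0.0130/A) t.
t = 2A(√h₀ − √h)/0.0130 = 2·5.86·(√2.10 − √0.290)/0.0130
  = 11.720 × (1.4491 − 0.53852) / 0.0130 = 820.96 s.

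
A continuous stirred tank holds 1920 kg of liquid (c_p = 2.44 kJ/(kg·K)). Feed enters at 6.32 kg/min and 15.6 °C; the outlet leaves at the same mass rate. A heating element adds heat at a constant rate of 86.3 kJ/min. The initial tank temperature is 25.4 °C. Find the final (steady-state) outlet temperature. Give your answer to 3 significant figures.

M c_p dT/dt = ṁ c_p (T_in − T) + Q̇.
At steady state dT/dt = 0 ⇒ T_ss = T_in + Q̇/(ṁ c_p) = 15.6 + 86.3/(6.32·2.44) = 21.196 °C.

21.2 °C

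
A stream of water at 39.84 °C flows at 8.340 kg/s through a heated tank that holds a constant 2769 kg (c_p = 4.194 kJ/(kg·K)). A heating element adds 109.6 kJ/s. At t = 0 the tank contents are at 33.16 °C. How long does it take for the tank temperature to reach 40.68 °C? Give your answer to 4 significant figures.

482.7 s

First-law balance (no shaft work): M c_p dT/dt = ṁ c_p (T_in − T) + 109.6.
τ = M/ṁ = 332.014 s; T_ss = T_in + Q̇/(ṁ c_p) = 42.9734 °C.
T(t) = T_ss + (T₀ − T_ss) e^(−t/τ). Set T = 40.68:
e^(−t/τ) = (40.68 − 42.9734)/(33.16 − 42.9734) = 0.233701
t = −332.014 · ln(0.233701) = 482.654 s.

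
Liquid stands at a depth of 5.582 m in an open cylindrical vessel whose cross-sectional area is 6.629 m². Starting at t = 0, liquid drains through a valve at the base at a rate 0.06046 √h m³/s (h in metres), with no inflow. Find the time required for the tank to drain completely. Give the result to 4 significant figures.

Accumulation of liquid (constant cross-section A): A dh/dt = −0.06046 √h.
Separate and integrate: 2(√h − √h₀) = −(0.06046/A) t.
Tank is empty when √h = 0: t_empty = 2A√h₀/0.06046.
t_empty = 2·6.629·√5.582/0.06046 = 13.2580·2.36263/0.06046 = 518.089 s.

518.1 s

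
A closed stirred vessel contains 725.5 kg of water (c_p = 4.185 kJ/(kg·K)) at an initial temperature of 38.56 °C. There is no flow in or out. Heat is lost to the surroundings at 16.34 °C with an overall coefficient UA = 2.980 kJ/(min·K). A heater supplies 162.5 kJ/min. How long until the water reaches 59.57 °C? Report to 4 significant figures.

1070 min

M c_p dT/dt = −UA(T − T_amb) + Q̇.
τ = M c_p/UA = 1018.86 min; T_ss = T_amb + Q̇/UA = 16.34 + 162.5/2.980 = 70.8702 °C.
T(t) = T_ss + (T₀ − T_ss)e^(−t/τ); set T = 59.57:
t = −τ ln[(T − T_ss)/(T₀ − T_ss)] = −1018.86 · ln(0.349741) = 1070.38 min.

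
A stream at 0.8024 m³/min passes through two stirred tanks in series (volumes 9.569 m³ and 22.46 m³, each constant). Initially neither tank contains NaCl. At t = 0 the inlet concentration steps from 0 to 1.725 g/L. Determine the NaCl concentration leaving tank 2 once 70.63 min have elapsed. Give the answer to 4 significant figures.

Species balance on tank i: dCᵢ/dt = (Cᵢ₋₁ − Cᵢ)/τᵢ with τᵢ = Vᵢ/Q.
τ₁ = 9.569/0.8024 = 11.9255 min; τ₂ = 22.46/0.8024 = 27.9910 min.
Tank 1: C₁ = C_in(1 − e^(−t/τ₁)). Tank 2 (τ₁ ≠ τ₂): C₂ = C_in[1 − (τ₁ e^(−t/τ₁) − τ₂ e^(−t/τ₂))/(τ₁ − τ₂)].
At t = 70.63: e^(−t/τ₁) = 0.00267819, e^(−t/τ₂) = 0.0801938.
C₂ = 1.725·[1 − (11.9255·0.00267819 − 27.9910·0.0801938)/(-16.0656)] = 1.725·0.862266 = 1.48741 g/L.

1.487 g/L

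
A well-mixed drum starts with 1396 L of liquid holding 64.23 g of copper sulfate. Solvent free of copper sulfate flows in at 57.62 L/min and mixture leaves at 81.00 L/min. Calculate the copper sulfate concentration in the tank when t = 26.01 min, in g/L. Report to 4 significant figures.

0.01124 g/L

Let m(t) be the amount of copper sulfate. Volume: V(t) = V₀ + (Q_in − Q_out) t = 1396 − 23.3800 t; V(26.01) = 787.886 L.
No copper sulfate enters, so dm/dt = −Q_out · (m/V).
Separate: dm/m = −Q_out dt/V(t) ⇒ ln(m/m₀) = −(Q_out/(Q_in−Q_out)) ln(V/V₀).
m = m₀ (V₀/V)^(Q_out/(Q_in−Q_out)) = 64.23 × (1396/787.886)^(-3.46450) = 8.85279 g.
C = m/V = 8.85279/787.886 = 0.0112361 g/L.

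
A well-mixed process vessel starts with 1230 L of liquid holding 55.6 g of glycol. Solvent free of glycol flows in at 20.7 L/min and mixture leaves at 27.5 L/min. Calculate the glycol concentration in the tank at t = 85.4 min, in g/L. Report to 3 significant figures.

Let m(t) be the amount of glycol. Volume: V(t) = V₀ + (Q_in − Q_out) t = 1230 − 6.8000 t; V(85.4) = 649.28 L.
No glycol enters, so dm/dt = −Q_out · (m/V).
Separate: dm/m = −Q_out dt/V(t) ⇒ ln(m/m₀) = −(Q_out/(Q_in−Q_out)) ln(V/V₀).
m = m₀ (V₀/V)^(Q_out/(Q_in−Q_out)) = 55.6 × (1230/649.28)^(-4.0441) = 4.1970 g.
C = m/V = 4.1970/649.28 = 0.0064641 g/L.

0.00646 g/L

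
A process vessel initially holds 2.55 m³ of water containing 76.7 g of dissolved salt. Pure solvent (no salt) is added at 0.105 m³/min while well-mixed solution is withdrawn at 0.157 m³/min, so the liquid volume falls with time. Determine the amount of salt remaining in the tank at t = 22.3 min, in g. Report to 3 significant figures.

Let m(t) be the amount of salt. Volume: V(t) = V₀ + (Q_in − Q_out) t = 2.55 − 0.052000 t; V(22.3) = 1.3904 m³.
Solute balance: dm/dt = 0 − Q_out C = −Q_out m/V(t).
Separate: dm/m = −Q_out dt/V(t) ⇒ ln(m/m₀) = −(Q_out/(Q_in−Q_out)) ln(V/V₀).
m = m₀ (V₀/V)^(Q_out/(Q_in−Q_out)) = 76.7 × (2.55/1.3904)^(-3.0192) = 12.289 g.

12.3 g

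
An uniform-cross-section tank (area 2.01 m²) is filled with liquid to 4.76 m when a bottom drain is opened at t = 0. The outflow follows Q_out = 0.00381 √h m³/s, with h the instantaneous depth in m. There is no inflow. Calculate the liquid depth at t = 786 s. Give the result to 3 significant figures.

2.06 m

Mass balance (ρ constant): A dh/dt = −0.00381 √h.
∫ h^(−1/2) dh = −(0.00381/A) ∫ dt, giving 2√h = 2√h₀ − (0.00381/A) t.
√h = √4.76 − 0.00381·786/(2·2.01) = 2.1817 − 0.74494 = 1.4368.
h = 1.4368² = 2.0644 m.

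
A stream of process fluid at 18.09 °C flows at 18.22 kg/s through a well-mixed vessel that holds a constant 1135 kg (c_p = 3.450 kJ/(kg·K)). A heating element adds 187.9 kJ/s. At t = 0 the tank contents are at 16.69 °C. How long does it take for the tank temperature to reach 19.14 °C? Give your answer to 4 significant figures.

First-law balance (no shaft work): M c_p dT/dt = ṁ c_p (T_in − T) + 187.9.
τ = M/ṁ = 62.2942 s; T_ss = T_in + Q̇/(ṁ c_p) = 21.0792 °C.
T(t) = T_ss + (T₀ − T_ss) e^(−t/τ). Set T = 19.14:
e^(−t/τ) = (19.14 − 21.0792)/(16.69 − 21.0792) = 0.441816
t = −62.2942 · ln(0.441816) = 50.8858 s.

50.89 s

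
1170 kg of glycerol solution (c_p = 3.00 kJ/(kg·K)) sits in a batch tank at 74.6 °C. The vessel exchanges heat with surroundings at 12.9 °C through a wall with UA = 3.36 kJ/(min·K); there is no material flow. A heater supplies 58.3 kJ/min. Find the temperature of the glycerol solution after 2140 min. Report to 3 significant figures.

Unsteady energy balance on the tank contents: M c_p dT/dt = −UA(T − T_amb) + Q̇.
dT/dt = (T_ss − T)/τ with T_ss = T_amb + Q̇/UA = 12.9 + 58.3/3.36 = 30.251 °C, τ = M c_p/UA = 1170·3.00/3.36 = 1044.6 min.
Solution: T(t) = T_ss + (T₀ − T_ss) e^(−t/τ).
T(2140) = 30.251 + (44.349)·0.12892 = 35.969 °C.

36.0 °C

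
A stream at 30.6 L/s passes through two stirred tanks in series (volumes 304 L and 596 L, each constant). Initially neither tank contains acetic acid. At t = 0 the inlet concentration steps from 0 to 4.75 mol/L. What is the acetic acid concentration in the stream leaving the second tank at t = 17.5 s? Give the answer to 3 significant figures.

Species balance on tank i: dCᵢ/dt = (Cᵢ₋₁ − Cᵢ)/τᵢ with τᵢ = Vᵢ/Q.
τ₁ = 304/30.6 = 9.9346 s; τ₂ = 596/30.6 = 19.477 s.
Tank 1: C₁ = C_in(1 − e^(−t/τ₁)). Tank 2 (τ₁ ≠ τ₂): C₂ = C_in[1 − (τ₁ e^(−t/τ₁) − τ₂ e^(−t/τ₂))/(τ₁ − τ₂)].
At t = 17.5: e^(−t/τ₁) = 0.17178, e^(−t/τ₂) = 0.40718.
C₂ = 4.75·[1 − (9.9346·0.17178 − 19.477·0.40718)/(-9.5425)] = 4.75·0.34774 = 1.6518 mol/L.

1.65 mol/L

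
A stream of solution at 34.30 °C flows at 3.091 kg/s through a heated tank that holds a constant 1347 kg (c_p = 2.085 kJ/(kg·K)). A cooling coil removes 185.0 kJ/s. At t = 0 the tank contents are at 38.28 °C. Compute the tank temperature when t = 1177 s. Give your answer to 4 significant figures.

M c_p dT/dt = ṁ c_p (T_in − T) − Q̇.
τ = M/ṁ = 435.781 s; T_ss = T_in − Q̇/(ṁ c_p) = 34.30 − 185.0/(3.091·2.085) = 5.59440 °C.
Integrating: T(t) = T_ss + (T₀ − T_ss) e^(−t/τ).
T(1177) = 5.59440 + (32.6856)·e^(−1177/435.781) = 5.59440 + (32.6856)·0.0671453 = 7.78908 °C.

7.789 °C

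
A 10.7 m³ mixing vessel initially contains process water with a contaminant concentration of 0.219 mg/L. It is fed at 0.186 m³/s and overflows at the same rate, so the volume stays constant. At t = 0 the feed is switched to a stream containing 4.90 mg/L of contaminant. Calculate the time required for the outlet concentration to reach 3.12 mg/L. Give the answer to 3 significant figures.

Species balance: V dC/dt = Q(C_in − C) ⇒ τ = V/Q = 57.527 s.
C(t) = C_in + (C₀ − C_in) e^(−t/τ). Set C = 3.12 and solve for t:
e^(−t/τ) = (C − C_in)/(C₀ − C_in) = (3.12 − 4.90)/(0.219 − 4.90) = 0.38026
t = −τ ln(…) = 57.527 × 0.96690 = 55.623 s.

55.6 s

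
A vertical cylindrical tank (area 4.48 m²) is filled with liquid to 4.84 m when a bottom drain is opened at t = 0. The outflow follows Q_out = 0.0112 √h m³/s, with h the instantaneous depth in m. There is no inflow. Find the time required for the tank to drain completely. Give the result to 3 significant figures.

1760 s

With no inflow, A dh/dt = −0.0112 √h.
This is separable: 2 d(√h)/dt = −0.0112/A, so √h = √h₀ − (0.0112/(2A)) t.
Set h = 0: 2√h₀ = (0.0112/A) t_empty ⇒ t_empty = 2A√h₀/0.0112.
t_empty = 2·4.48·√4.84/0.0112 = 8.9600·2.2000/0.0112 = 1760.0 s.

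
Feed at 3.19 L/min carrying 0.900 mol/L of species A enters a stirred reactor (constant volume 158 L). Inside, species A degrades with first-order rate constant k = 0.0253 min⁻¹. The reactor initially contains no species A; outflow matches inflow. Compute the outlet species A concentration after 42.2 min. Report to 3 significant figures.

Species balance: V dC/dt = Q C_in − Q C − k V C.
dC/dt = (Q/V) C_in − (Q/V + k) C; effective rate a = Q/V + k = 0.020190 + 0.0253 = 0.045490 min⁻¹.
C_ss = Q C_in/(Q + kV) = 0.39945 mol/L; C(t) = C_ss + (C₀ − C_ss) e^(−a t).
C(42.2) = 0.39945 + (-0.39945)·e^(−0.045490·42.2) = 0.39945 + (-0.39945)·0.14665 = 0.34087 mol/L.

0.341 mol/L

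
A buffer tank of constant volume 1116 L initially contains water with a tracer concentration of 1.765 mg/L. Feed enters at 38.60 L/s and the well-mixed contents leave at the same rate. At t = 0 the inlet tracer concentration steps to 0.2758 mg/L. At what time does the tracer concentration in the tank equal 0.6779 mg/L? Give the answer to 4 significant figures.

37.85 s

Unsteady species balance (constant V, well mixed): V dC/dt = Q(C_in − C), so τ = V/Q = 28.9119 s.
C(t) = C_in + (C₀ − C_in) e^(−t/τ). Set C = 0.6779 and solve for t:
e^(−t/τ) = (C − C_in)/(C₀ − C_in) = (0.6779 − 0.2758)/(1.765 − 0.2758) = 0.270011
t = −τ ln(…) = 28.9119 × 1.30929 = 37.8542 s.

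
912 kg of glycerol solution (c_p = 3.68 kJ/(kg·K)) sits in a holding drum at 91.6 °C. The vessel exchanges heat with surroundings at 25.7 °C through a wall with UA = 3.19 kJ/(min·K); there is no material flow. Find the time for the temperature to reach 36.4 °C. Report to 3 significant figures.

1910 min

Lumped-capacitance energy balance: M c_p dT/dt = UA(T_amb − T).
τ = M c_p/UA = 1052.1 min; T_ss = T_amb = 25.700 °C.
T(t) = T_ss + (T₀ − T_ss)e^(−t/τ); set T = 36.4:
t = −τ ln[(T − T_ss)/(T₀ − T_ss)] = −1052.1 · ln(0.16237) = 1912.6 min.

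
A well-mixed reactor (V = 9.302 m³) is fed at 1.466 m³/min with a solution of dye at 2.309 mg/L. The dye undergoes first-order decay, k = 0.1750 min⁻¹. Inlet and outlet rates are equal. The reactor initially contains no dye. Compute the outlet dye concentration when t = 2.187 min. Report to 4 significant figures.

0.5655 mg/L

V dC/dt = Q(C_in − C) − k V C.
dC/dt = (Q/V) C_in − (Q/V + k) C; effective rate a = Q/V + k = 0.157601 + 0.1750 = 0.332601 min⁻¹.
C_ss = Q C_in/(Q + kV) = 1.09410 mg/L; C(t) = C_ss + (C₀ − C_ss) e^(−a t).
C(2.187) = 1.09410 + (-1.09410)·e^(−0.332601·2.187) = 1.09410 + (-1.09410)·0.483165 = 0.565471 mg/L.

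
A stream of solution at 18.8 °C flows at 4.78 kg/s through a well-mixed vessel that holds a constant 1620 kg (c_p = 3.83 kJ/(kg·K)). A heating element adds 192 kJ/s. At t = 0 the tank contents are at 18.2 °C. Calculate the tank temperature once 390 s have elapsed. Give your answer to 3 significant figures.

M c_p dT/dt = ṁ c_p (T_in − T) + Q̇.
τ = M/ṁ = 338.91 s; T_ss = T_in + Q̇/(ṁ c_p) = 18.8 + 192/(4.78·3.83) = 29.288 °C.
This is linear first-order; T(t) = T_ss + (T₀ − T_ss) e^(−t/τ).
T(390) = 29.288 + (-11.088)·e^(−390/338.91) = 29.288 + (-11.088)·0.31640 = 25.779 °C.

25.8 °C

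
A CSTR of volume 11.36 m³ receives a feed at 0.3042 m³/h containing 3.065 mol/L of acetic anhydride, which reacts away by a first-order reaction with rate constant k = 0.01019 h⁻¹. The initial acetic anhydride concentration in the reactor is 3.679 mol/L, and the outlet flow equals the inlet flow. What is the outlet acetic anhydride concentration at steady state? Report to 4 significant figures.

V dC/dt = Q(C_in − C) − k V C.
Steady state (dC/dt = 0): C_ss = Q C_in/(Q + kV) = C_in/(1 + kV/Q).
C_ss = 0.3042·3.065/(0.3042 + 0.01019·11.36) = 0.932373/0.419958 = 2.22016 mol/L.

2.220 mol/L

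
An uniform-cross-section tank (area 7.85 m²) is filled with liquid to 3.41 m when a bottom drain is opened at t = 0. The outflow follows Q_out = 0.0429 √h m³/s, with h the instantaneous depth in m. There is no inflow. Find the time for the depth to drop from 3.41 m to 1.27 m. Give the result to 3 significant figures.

Accumulation of liquid (constant cross-section A): A dh/dt = −0.0429 √h.
Separate and integrate: 2(√h − √h₀) = −(0.0429/A) t.
t = 2A(√h₀ − √h)/0.0429 = 2·7.85·(√3.41 − √1.27)/0.0429
  = 15.700 × (1.8466 − 1.1269) / 0.0429 = 263.38 s.

263 s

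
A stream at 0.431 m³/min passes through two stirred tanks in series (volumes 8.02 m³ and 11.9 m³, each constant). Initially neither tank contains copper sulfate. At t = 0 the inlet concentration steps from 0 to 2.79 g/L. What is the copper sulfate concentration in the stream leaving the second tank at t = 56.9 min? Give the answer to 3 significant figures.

1.97 g/L

Species balance on tank i: dCᵢ/dt = (Cᵢ₋₁ − Cᵢ)/τᵢ with τᵢ = Vᵢ/Q.
τ₁ = 8.02/0.431 = 18.608 min; τ₂ = 11.9/0.431 = 27.610 min.
Tank 1: C₁ = C_in(1 − e^(−t/τ₁)). Tank 2 (τ₁ ≠ τ₂): C₂ = C_in[1 − (τ₁ e^(−t/τ₁) − τ₂ e^(−t/τ₂))/(τ₁ − τ₂)].
At t = 56.9: e^(−t/τ₁) = 0.046989, e^(−t/τ₂) = 0.12735.
C₂ = 2.79·[1 − (18.608·0.046989 − 27.610·0.12735)/(-9.0023)] = 2.79·0.70655 = 1.9713 g/L.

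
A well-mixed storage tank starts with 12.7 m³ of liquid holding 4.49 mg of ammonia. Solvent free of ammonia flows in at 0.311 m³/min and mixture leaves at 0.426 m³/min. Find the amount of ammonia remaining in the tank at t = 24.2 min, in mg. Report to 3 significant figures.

1.80 mg

Let m(t) be the amount of ammonia. Volume: V(t) = V₀ + (Q_in − Q_out) t = 12.7 − 0.11500 t; V(24.2) = 9.9170 m³.
No ammonia enters, so dm/dt = −Q_out · (m/V).
dm/m = −Q_out dt/(V₀ − 0.11500 t); integrating gives ln(m/m₀) = −(Q_out/(Q_in−Q_out)) ln(V/V₀).
m = m₀ (V₀/V)^(Q_out/(Q_in−Q_out)) = 4.49 × (12.7/9.9170)^(-3.7043) = 1.7960 mg.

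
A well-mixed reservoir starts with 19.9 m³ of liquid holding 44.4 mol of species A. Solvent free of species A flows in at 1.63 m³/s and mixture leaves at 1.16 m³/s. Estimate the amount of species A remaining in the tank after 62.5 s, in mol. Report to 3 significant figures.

Total volume: dV/dt = Q_in − Q_out = 0.47000 m³/s, so V(t) = 19.9 + 0.47000 t and V(62.5) = 49.275 m³.
Species balance (pure solvent in): dm/dt = −Q_out · m/V(t).
Separate: dm/m = −Q_out dt/V(t) ⇒ ln(m/m₀) = −(Q_out/(Q_in−Q_out)) ln(V/V₀).
m = m₀ (V₀/V)^(Q_out/(Q_in−Q_out)) = 44.4 × (19.9/49.275)^(2.4681) = 4.7371 mol.

4.74 mol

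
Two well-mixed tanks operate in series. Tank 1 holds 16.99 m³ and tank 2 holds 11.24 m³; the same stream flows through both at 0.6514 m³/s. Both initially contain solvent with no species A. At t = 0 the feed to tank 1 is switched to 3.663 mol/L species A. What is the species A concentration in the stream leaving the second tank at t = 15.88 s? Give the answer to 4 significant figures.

Each tank obeys Vᵢ dCᵢ/dt = Q(Cᵢ₋₁ − Cᵢ), so τᵢ = Vᵢ/Q.
τ₁ = 16.99/0.6514 = 26.0823 s; τ₂ = 11.24/0.6514 = 17.2551 s.
Solving the cascade with C₁(0)=C₂(0)=0 gives C₂(t) = C_in[1 − (τ₁ e^(−t/τ₁) − τ₂ e^(−t/τ₂))/(τ₁ − τ₂)].
At t = 15.88: e^(−t/τ₁) = 0.543980, e^(−t/τ₂) = 0.398397.
C₂ = 3.663·[1 − (26.0823·0.543980 − 17.2551·0.398397)/(8.82714)] = 3.663·0.171437 = 0.627974 mol/L.

0.6280 mol/L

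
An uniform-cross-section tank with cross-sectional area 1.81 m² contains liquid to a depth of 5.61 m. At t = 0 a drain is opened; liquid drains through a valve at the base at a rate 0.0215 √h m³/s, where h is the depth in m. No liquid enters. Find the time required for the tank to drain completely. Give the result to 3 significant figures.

A dh/dt = −Q_out = −0.0215 √h.
Separate and integrate: 2(√h − √h₀) = −(0.0215/A) t.
Set h = 0: 2√h₀ = (0.0215/A) t_empty ⇒ t_empty = 2A√h₀/0.0215.
t_empty = 2·1.81·√5.61/0.0215 = 3.6200·2.3685/0.0215 = 398.80 s.

399 s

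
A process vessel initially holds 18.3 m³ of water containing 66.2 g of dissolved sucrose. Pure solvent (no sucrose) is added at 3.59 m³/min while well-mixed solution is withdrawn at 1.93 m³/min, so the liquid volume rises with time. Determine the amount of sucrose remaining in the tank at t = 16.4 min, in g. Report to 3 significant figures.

22.9 g

Let m(t) be the amount of sucrose. Volume: V(t) = V₀ + (Q_in − Q_out) t = 18.3 + 1.6600 t; V(16.4) = 45.524 m³.
No sucrose enters, so dm/dt = −Q_out · (m/V).
dm/m = −Q_out dt/(V₀ + 1.6600 t); integrating gives ln(m/m₀) = −(Q_out/(Q_in−Q_out)) ln(V/V₀).
m = m₀ (V₀/V)^(Q_out/(Q_in−Q_out)) = 66.2 × (18.3/45.524)^(1.1627) = 22.945 g.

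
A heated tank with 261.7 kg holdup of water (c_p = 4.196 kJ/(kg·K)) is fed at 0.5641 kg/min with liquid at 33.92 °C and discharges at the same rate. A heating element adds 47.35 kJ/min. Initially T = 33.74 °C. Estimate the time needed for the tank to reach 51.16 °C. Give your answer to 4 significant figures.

M c_p dT/dt = ṁ c_p (T_in − T) + Q̇.
τ = M/ṁ = 463.925 min; T_ss = T_in + Q̇/(ṁ c_p) = 53.9245 °C.
T(t) = T_ss + (T₀ − T_ss) e^(−t/τ). Set T = 51.16:
e^(−t/τ) = (51.16 − 53.9245)/(33.74 − 53.9245) = 0.136963
t = −463.925 · ln(0.136963) = 922.303 min.

922.3 min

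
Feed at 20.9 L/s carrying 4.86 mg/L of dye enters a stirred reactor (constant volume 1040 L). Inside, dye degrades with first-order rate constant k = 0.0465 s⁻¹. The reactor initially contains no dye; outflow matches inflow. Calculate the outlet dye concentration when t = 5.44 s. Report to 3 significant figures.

0.446 mg/L

Species balance: V dC/dt = Q C_in − Q C − k V C.
dC/dt = (Q/V) C_in − (Q/V + k) C; effective rate a = Q/V + k = 0.020096 + 0.0465 = 0.066596 s⁻¹.
C_ss = Q C_in/(Q + kV) = 1.4666 mg/L; C(t) = C_ss + (C₀ − C_ss) e^(−a t).
C(5.44) = 1.4666 + (-1.4666)·e^(−0.066596·5.44) = 1.4666 + (-1.4666)·0.69609 = 0.44571 mg/L.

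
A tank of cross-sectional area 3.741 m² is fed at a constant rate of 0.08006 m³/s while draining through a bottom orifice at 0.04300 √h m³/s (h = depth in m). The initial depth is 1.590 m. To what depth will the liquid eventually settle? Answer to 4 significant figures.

3.467 m

Level balance: A dh/dt = 0.08006 − 0.04300 √h. Setting dh/dt = 0:
Q_in = 0.04300 √h_ss ⇒ √h_ss = 0.08006/0.04300 = 1.86186.
h_ss = 1.86186² = 3.46652 m. (Since h₀ = 1.590 m < h_ss, the level will rise toward this value.)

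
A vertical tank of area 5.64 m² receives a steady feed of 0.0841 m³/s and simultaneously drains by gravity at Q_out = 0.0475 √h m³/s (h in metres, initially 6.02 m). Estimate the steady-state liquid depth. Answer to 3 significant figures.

Accumulation of liquid (constant cross-section A): A dh/dt = Q_in − 0.0475 √h. At steady state dh/dt = 0:
Q_in = 0.0475 √h_ss ⇒ √h_ss = 0.0841/0.0475 = 1.7705.
h_ss = 1.7705² = 3.1348 m. (Since h₀ = 6.02 m > h_ss, the level will fall toward this value.)

3.13 m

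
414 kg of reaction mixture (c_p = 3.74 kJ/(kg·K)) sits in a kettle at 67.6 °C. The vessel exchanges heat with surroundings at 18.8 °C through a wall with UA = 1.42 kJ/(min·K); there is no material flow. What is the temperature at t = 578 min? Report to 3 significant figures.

Energy balance: M c_p dT/dt = −UA(T − T_amb).
dT/dt = (T_ss − T)/τ with T_ss = T_amb = 18.800 °C, τ = M c_p/UA = 414·3.74/1.42 = 1090.4 min.
Integrating: T(t) = T_ss + (T₀ − T_ss) e^(−t/τ).
T(578) = 18.800 + (48.800)·0.58856 = 47.522 °C.

47.5 °C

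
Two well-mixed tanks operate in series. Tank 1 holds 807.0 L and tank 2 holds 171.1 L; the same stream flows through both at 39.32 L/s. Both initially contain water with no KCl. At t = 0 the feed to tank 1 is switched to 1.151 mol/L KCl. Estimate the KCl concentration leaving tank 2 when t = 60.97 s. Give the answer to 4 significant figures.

1.076 mol/L

Time constants: τᵢ = Vᵢ/Q for each well-mixed tank.
τ₁ = 807.0/39.32 = 20.5239 s; τ₂ = 171.1/39.32 = 4.35148 s.
Solving the cascade with C₁(0)=C₂(0)=0 gives C₂(t) = C_in[1 − (τ₁ e^(−t/τ₁) − τ₂ e^(−t/τ₂))/(τ₁ − τ₂)].
At t = 60.97: e^(−t/τ₁) = 0.0512683, e^(−t/τ₂) = 8.22152e-07.
C₂ = 1.151·[1 − (20.5239·0.0512683 − 4.35148·8.22152e-07)/(16.1724)] = 1.151·0.934937 = 1.07611 mol/L.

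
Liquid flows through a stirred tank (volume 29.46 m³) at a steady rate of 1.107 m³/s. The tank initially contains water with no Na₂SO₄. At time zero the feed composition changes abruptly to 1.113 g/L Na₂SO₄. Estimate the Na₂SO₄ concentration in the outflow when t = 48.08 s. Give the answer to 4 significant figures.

Species balance on the tank: V dC/dt = Q(C_in − C).
Time constant τ = V/Q = 29.46/1.107 = 26.6125 s.
Solution: C(t) = C_in + (C₀ − C_in) e^(−t/τ).
C(48.08) = 1.113 + (0 − 1.113)·e^(−48.08/26.6125) = 1.113 + (-1.11300)·0.164200 = 0.930246 g/L.

0.9302 g/L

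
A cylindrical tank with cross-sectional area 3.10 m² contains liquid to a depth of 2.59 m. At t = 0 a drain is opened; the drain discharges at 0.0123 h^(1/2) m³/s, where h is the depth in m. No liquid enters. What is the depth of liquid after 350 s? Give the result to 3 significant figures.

With no inflow, A dh/dt = −0.0123 √h.
Separate and integrate: 2(√h − √h₀) = −(0.0123/A) t.
√h = √2.59 − 0.0123·350/(2·3.10) = 1.6093 − 0.69435 = 0.91499.
h = 0.91499² = 0.83721 m.

0.837 m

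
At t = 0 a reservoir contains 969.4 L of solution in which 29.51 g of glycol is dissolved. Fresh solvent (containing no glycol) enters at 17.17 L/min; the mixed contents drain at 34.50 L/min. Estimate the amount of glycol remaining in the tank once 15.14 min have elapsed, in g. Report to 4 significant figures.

15.74 g

Let m(t) be the amount of glycol. Volume: V(t) = V₀ + (Q_in − Q_out) t = 969.4 − 17.3300 t; V(15.14) = 707.024 L.
No glycol enters, so dm/dt = −Q_out · (m/V).
Separate: dm/m = −Q_out dt/V(t) ⇒ ln(m/m₀) = −(Q_out/(Q_in−Q_out)) ln(V/V₀).
m = m₀ (V₀/V)^(Q_out/(Q_in−Q_out)) = 29.51 × (969.4/707.024)^(-1.99077) = 15.7433 g.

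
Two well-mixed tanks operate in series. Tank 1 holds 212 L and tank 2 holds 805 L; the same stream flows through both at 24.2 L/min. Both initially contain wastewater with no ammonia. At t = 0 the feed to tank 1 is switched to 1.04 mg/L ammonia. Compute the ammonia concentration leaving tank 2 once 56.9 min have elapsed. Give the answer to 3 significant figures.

Each tank obeys Vᵢ dCᵢ/dt = Q(Cᵢ₋₁ − Cᵢ), so τᵢ = Vᵢ/Q.
τ₁ = 212/24.2 = 8.7603 min; τ₂ = 805/24.2 = 33.264 min.
Solving the cascade with C₁(0)=C₂(0)=0 gives C₂(t) = C_in[1 − (τ₁ e^(−t/τ₁) − τ₂ e^(−t/τ₂))/(τ₁ − τ₂)].
At t = 56.9: e^(−t/τ₁) = 0.0015107, e^(−t/τ₂) = 0.18077.
C₂ = 1.04·[1 − (8.7603·0.0015107 − 33.264·0.18077)/(-24.504)] = 1.04·0.75515 = 0.78535 mg/L.

0.785 mg/L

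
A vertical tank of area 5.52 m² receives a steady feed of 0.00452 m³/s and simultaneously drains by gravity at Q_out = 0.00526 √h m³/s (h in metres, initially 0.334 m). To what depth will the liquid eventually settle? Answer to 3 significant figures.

0.738 m

Accumulation of liquid (constant cross-section A): A dh/dt = Q_in − 0.00526 √h. At steady state dh/dt = 0:
Q_in = 0.00526 √h_ss ⇒ √h_ss = 0.00452/0.00526 = 0.85932.
h_ss = 0.85932² = 0.73842 m. (Since h₀ = 0.334 m < h_ss, the level will rise toward this value.)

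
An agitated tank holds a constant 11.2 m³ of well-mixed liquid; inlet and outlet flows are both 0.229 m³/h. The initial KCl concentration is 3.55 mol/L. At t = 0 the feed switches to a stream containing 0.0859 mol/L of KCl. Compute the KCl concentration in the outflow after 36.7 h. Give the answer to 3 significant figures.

Species balance on the tank: V dC/dt = Q(C_in − C).
Rewrite as dC/dt + C/τ = C_in/τ, τ = V/Q = 48.908 h.
Solution: C(t) = C_in + (C₀ − C_in) e^(−t/τ).
C(36.7) = 0.0859 + (3.55 − 0.0859)·e^(−36.7/48.908) = 0.0859 + (3.4641)·0.47219 = 1.7216 mol/L.

1.72 mol/L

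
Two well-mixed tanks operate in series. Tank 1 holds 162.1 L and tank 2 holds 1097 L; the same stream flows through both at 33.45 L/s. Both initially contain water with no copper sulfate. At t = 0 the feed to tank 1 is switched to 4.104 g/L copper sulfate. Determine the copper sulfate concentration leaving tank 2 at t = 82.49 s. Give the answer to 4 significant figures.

3.715 g/L

Species balance on tank i: dCᵢ/dt = (Cᵢ₋₁ − Cᵢ)/τᵢ with τᵢ = Vᵢ/Q.
τ₁ = 162.1/33.45 = 4.84604 s; τ₂ = 1097/33.45 = 32.7952 s.
Solving the cascade with C₁(0)=C₂(0)=0 gives C₂(t) = C_in[1 − (τ₁ e^(−t/τ₁) − τ₂ e^(−t/τ₂))/(τ₁ − τ₂)].
At t = 82.49: e^(−t/τ₁) = 4.04925e-08, e^(−t/τ₂) = 0.0808382.
C₂ = 4.104·[1 − (4.84604·4.04925e-08 − 32.7952·0.0808382)/(-27.9492)] = 4.104·0.905145 = 3.71472 g/L.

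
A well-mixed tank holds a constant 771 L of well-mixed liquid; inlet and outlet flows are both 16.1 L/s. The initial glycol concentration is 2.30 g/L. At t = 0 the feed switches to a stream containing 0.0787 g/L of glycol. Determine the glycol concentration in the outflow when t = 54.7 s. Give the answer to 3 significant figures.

0.788 g/L

Mass balance on the solute (V constant): V dC/dt = Q(C_in − C).
So dC/dt = (C_in − C)/τ with τ = V/Q = 771/16.1 = 47.888 s.
C approaches C_in exponentially: C(t) = C_in + (C₀ − C_in) e^(−t/τ).
C(54.7) = 0.0787 + (2.30 − 0.0787)·e^(−54.7/47.888) = 0.0787 + (2.2213)·0.31910 = 0.78752 g/L.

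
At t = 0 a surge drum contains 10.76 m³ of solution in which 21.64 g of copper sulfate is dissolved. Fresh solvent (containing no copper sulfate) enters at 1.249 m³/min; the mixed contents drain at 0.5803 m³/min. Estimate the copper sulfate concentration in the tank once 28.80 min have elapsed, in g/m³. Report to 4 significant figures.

0.2959 g/m³

Let m(t) be the amount of copper sulfate. Volume: V(t) = V₀ + (Q_in − Q_out) t = 10.76 + 0.668700 t; V(28.80) = 30.0186 m³.
Species balance (pure solvent in): dm/dt = −Q_out · m/V(t).
Separate: dm/m = −Q_out dt/V(t) ⇒ ln(m/m₀) = −(Q_out/(Q_in−Q_out)) ln(V/V₀).
m = m₀ (V₀/V)^(Q_out/(Q_in−Q_out)) = 21.64 × (10.76/30.0186)^(0.867803) = 8.88349 g.
C = m/V = 8.88349/30.0186 = 0.295933 g/m³.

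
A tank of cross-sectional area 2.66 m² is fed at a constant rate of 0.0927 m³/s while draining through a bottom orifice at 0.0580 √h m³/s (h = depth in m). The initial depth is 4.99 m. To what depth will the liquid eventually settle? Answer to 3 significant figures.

A dh/dt = Q_in − 0.0580 √h. Steady state requires inflow = outflow:
Q_in = 0.0580 √h_ss ⇒ √h_ss = 0.0927/0.0580 = 1.5983.
h_ss = 1.5983² = 2.5545 m. (Since h₀ = 4.99 m > h_ss, the level will fall toward this value.)

2.55 m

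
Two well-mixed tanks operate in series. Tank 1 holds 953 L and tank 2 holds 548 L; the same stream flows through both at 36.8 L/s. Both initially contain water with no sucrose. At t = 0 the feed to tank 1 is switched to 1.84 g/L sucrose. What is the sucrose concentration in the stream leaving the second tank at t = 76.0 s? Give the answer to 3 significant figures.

Each tank obeys Vᵢ dCᵢ/dt = Q(Cᵢ₋₁ − Cᵢ), so τᵢ = Vᵢ/Q.
τ₁ = 953/36.8 = 25.897 s; τ₂ = 548/36.8 = 14.891 s.
Solving the cascade with C₁(0)=C₂(0)=0 gives C₂(t) = C_in[1 − (τ₁ e^(−t/τ₁) − τ₂ e^(−t/τ₂))/(τ₁ − τ₂)].
At t = 76.0: e^(−t/τ₁) = 0.053145, e^(−t/τ₂) = 0.0060745.
C₂ = 1.84·[1 − (25.897·0.053145 − 14.891·0.0060745)/(11.005)] = 1.84·0.88316 = 1.6250 g/L.

1.63 g/L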